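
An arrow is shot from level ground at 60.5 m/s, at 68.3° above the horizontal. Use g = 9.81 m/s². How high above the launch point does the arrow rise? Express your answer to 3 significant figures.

161 m

Vertical component of launch velocity: v_y = 60.5 sin 68.3° = 56.21 m/s.
At the highest point the vertical velocity is zero, so v_y² = 2 g h_max.
h_max = (56.21)² / (2 × 9.81) = 3160 / 19.62 = 161 m.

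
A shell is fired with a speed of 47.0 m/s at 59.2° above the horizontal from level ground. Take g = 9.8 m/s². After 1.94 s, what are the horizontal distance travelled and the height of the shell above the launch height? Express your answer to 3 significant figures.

x = 46.7 m, y = 59.9 m

v_x = 47.0 cos 59.2° = 24.07 m/s; v_y0 = 47.0 sin 59.2° = 40.37 m/s.
x = v_x t = 24.07 × 1.94 = 46.7 m.
y = v_y0 t − ½ g t² = 40.37×1.94 − 4.900×1.94² = 59.9 m.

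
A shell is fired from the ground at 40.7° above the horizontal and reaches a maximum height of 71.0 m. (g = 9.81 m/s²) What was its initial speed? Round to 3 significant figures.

At maximum height v_y = 0, so (v₀ sin θ)² = 2 g H.
v₀ sin 40.7° = √(2 × 9.81 × 71.0) = 37.32 m/s.
v₀ = 37.32 / sin 40.7° = 37.32 / 0.6521 = 57.2 m/s.

57.2 m/s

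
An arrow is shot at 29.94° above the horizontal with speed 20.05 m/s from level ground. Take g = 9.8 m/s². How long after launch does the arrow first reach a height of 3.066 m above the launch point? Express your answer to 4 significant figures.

0.3754 s

v_y0 = 20.05 sin 29.94° = 10.007 m/s.
Set y = v_y0 t − ½ g t² = 3.066: 4.900 t² − 10.007 t + 3.066 = 0.
t = [10.007 ± √(100.14 − 60.094)] / 9.8 = (10.007 ± 6.3282) / 9.8, giving t = 0.3754 s or t = 1.667 s.
The arrow is on the way up at the first time, so t = 0.3754 s.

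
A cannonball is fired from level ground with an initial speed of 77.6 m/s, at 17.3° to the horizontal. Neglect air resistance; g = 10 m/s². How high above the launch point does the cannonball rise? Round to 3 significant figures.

26.6 m

Vertical component of launch velocity: v_y = 77.6 sin 17.3° = 23.08 m/s.
At the highest point the vertical velocity is zero, so v_y² = 2 g h_max.
h_max = (23.08)² / (2 × 10) = 532.7 / 20.00 = 26.6 m.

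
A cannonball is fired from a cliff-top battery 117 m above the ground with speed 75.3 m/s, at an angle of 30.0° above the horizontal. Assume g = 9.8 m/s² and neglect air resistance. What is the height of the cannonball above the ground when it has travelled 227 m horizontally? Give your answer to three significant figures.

v_x = 75.3 cos 30.0° = 65.21 m/s, v_y0 = 75.3 sin 30.0° = 37.65 m/s.
Time to reach x = 227 m: t = x / v_x = 227 / 65.21 = 3.481 s.
y = 117 + v_y0 t − ½ g t² = 117 + 37.65×3.481 − 4.900×3.481² = 189 m.

189 m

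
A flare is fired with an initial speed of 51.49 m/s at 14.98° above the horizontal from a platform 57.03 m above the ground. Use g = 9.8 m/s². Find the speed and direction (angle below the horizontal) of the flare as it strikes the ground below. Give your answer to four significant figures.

61.39 m/s at 35.88° below the horizontal

v_x = 51.49 cos 14.98° = 49.740 m/s (constant).
|v_y| at impact = √((13.309)² + 2×9.8×57.03) = 35.985 m/s.
Speed = √(49.740² + 35.985²) = 61.39 m/s; angle = arctan(35.985/49.740) = 35.88° below horizontal.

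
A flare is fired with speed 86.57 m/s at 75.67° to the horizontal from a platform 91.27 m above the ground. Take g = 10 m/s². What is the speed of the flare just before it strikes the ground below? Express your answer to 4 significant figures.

v_x = 86.57 cos 75.67° = 21.427 m/s is unchanged throughout.
For the vertical component, v_y² = v_y0² + 2 g h = (83.876)² + 2×10×91.27 = 8860.6, so |v_y| = 94.131 m/s.
Impact speed = √(v_x² + v_y²) = √(459.12 + 8860.6) = 96.54 m/s.

96.54 m/s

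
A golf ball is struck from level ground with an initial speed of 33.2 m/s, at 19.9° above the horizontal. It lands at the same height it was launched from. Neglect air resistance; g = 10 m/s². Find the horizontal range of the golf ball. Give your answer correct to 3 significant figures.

Components: v_x = 33.2 cos 19.9° = 31.22 m/s, v_y = 33.2 sin 19.9° = 11.30 m/s.
Time of flight (same landing height): t = 2 v_y / g = 2 × 11.30 / 10 = 2.260 s.
Range: R = v_x · t = 31.22 × 2.260 = 70.6 m.

70.6 m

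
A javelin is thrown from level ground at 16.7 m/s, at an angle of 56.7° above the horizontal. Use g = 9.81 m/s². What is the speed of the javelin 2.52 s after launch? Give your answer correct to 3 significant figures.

v_x = 16.7 cos 56.7° = 9.169 m/s (constant).
v_y(t) = 16.7 sin 56.7° − g t = 13.96 − 9.81 × 2.52 = -10.76 m/s.
Speed = √(v_x² + v_y²) = √(84.07 + 115.8) = 14.1 m/s.

14.1 m/s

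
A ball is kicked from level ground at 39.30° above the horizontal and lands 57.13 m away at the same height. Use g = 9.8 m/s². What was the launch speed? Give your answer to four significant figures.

23.90 m/s

On level ground, R = v₀² sin(2θ) / g, so v₀ = √(R g / sin 2θ).
sin(2 × 39.30°) = 0.9803.
v₀ = √(57.13 × 9.8 / 0.9803) = √571.13 = 23.90 m/s.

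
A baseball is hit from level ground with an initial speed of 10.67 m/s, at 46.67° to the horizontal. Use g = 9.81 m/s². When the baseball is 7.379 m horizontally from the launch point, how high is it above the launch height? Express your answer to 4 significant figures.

v_x = 10.67 cos 46.67° = 7.3217 m/s, v_y0 = 10.67 sin 46.67° = 7.7615 m/s.
Time to reach x = 7.379 m: t = x / v_x = 7.379 / 7.3217 = 1.0078 s.
y = v_y0 t − ½ g t² = 7.7615×1.0078 − 4.905×1.0078² = 2.840 m.

2.840 m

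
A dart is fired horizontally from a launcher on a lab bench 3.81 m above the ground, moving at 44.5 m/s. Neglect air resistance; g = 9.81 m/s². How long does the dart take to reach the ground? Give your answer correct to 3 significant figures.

The horizontal speed doesn't affect the fall. With v_y0 = 0, h = ½ g t².
t = √(2 × 3.81 / 9.81) = √0.7768 = 0.881 s.

0.881 s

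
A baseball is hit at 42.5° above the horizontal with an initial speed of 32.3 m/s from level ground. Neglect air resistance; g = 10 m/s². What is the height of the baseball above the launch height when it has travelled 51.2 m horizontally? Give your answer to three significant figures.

23.8 m

v_x = 32.3 cos 42.5° = 23.81 m/s, v_y0 = 32.3 sin 42.5° = 21.82 m/s.
Time to reach x = 51.2 m: t = x / v_x = 51.2 / 23.81 = 2.150 s.
y = v_y0 t − ½ g t² = 21.82×2.150 − 5.000×2.150² = 23.8 m.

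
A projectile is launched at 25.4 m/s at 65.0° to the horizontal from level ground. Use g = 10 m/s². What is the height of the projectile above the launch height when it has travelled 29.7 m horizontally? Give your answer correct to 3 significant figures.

25.4 m

v_x = 25.4 cos 65.0° = 10.73 m/s, v_y0 = 25.4 sin 65.0° = 23.02 m/s.
Time to reach x = 29.7 m: t = x / v_x = 29.7 / 10.73 = 2.768 s.
y = v_y0 t − ½ g t² = 23.02×2.768 − 5.000×2.768² = 25.4 m.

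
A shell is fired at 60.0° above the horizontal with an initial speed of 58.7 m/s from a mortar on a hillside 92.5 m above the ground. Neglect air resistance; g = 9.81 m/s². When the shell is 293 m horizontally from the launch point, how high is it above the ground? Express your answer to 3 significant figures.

v_x = 58.7 cos 60.0° = 29.35 m/s, v_y0 = 58.7 sin 60.0° = 50.84 m/s.
Time to reach x = 293 m: t = x / v_x = 293 / 29.35 = 9.983 s.
y = 92.5 + v_y0 t − ½ g t² = 92.5 + 50.84×9.983 − 4.905×9.983² = 111 m.

111 m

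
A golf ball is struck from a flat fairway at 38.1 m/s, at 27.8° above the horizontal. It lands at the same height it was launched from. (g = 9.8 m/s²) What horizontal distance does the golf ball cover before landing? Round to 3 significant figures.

122 m

For level ground, R = v₀² sin(2θ) / g.
sin(2 × 27.8°) = sin 55.60° = 0.8251.
R = (38.1)² × 0.8251 / 9.8 = 122 m.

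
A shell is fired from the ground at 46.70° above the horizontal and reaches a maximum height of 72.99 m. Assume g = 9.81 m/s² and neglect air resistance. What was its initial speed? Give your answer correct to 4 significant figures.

At maximum height v_y = 0, so (v₀ sin θ)² = 2 g H.
v₀ sin 46.70° = √(2 × 9.81 × 72.99) = 37.843 m/s.
v₀ = 37.843 / sin 46.70° = 37.843 / 0.7278 = 52.00 m/s.

52.00 m/s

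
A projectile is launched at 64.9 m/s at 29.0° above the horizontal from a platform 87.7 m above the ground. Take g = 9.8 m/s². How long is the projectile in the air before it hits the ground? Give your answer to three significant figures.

8.52 s

Vertical component: v_y = 64.9 sin 29.0° = 31.46 m/s.
Taking up as positive with launch at y = 87.7 m, landing at y = 0: 0 = 87.7 + 31.46 t − ½(9.8) t².
Solving 4.900 t² − 31.46 t − 87.7 = 0 gives t = [31.46 + √(31.46² + 4·4.900·87.7)] / 9.800 = 8.52 s.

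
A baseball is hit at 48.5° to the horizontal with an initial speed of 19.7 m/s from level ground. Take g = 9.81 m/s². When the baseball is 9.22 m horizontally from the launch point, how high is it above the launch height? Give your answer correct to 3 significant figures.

v_x = 19.7 cos 48.5° = 13.05 m/s, v_y0 = 19.7 sin 48.5° = 14.75 m/s.
Time to reach x = 9.22 m: t = x / v_x = 9.22 / 13.05 = 0.7065 s.
y = v_y0 t − ½ g t² = 14.75×0.7065 − 4.905×0.7065² = 7.97 m.

7.97 m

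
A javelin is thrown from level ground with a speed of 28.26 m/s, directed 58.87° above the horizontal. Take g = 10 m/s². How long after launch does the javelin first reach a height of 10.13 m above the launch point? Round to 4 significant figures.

v_y0 = 28.26 sin 58.87° = 24.190 m/s.
Set y = v_y0 t − ½ g t² = 10.13: 5.000 t² − 24.190 t + 10.13 = 0.
t = [24.190 ± √(585.16 − 202.60)] / 10 = (24.190 ± 19.559) / 10, giving t = 0.4631 s or t = 4.375 s.
The javelin is on the way up at the first time, so t = 0.4631 s.

0.4631 s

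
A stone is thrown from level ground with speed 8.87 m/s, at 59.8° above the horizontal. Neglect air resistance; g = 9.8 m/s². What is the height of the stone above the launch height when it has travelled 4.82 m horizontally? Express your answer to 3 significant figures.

v_x = 8.87 cos 59.8° = 4.462 m/s, v_y0 = 8.87 sin 59.8° = 7.666 m/s.
Time to reach x = 4.82 m: t = x / v_x = 4.82 / 4.462 = 1.080 s.
y = v_y0 t − ½ g t² = 7.666×1.080 − 4.900×1.080² = 2.56 m.

2.56 m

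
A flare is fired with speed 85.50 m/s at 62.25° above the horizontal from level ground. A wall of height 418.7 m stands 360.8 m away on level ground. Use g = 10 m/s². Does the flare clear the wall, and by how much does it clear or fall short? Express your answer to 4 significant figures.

No — it falls 143.6 m short of clearing the wall.

v_x = 85.50 cos 62.25° = 39.810 m/s; v_y0 = 85.50 sin 62.25° = 75.666 m/s.
Time to reach the wall: t = 360.8 / 39.810 = 9.0630 s.
Height at that point: y = 75.666×9.0630 − 5.000×9.0630² = 275.07 m.
That is 418.7 − 275.07 = 143.6 m below the top of the wall, so the flare does not clear it.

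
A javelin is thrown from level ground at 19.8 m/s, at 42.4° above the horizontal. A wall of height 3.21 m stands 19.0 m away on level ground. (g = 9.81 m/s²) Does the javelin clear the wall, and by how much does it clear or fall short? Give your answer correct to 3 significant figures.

Yes — it clears the wall by 5.86 m.

v_x = 19.8 cos 42.4° = 14.62 m/s; v_y0 = 19.8 sin 42.4° = 13.35 m/s.
Time to reach the wall: t = 19.0 / 14.62 = 1.300 s.
Height at that point: y = 13.35×1.300 − 4.905×1.300² = 9.066 m.
That is 9.066 − 3.21 = 5.86 m above the top of the wall, so the javelin clears it.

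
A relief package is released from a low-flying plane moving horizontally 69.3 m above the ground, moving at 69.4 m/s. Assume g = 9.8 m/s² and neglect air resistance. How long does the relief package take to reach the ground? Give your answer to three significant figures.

3.76 s

The horizontal speed doesn't affect the fall. With v_y0 = 0, h = ½ g t².
t = √(2 × 69.3 / 9.8) = √14.14 = 3.76 s.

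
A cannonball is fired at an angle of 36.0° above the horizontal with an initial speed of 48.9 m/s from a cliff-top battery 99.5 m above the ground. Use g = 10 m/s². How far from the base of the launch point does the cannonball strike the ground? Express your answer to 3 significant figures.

324 m

Components: v_x = 48.9 cos 36.0° = 39.56 m/s, v_y = 48.9 sin 36.0° = 28.74 m/s.
Vertical: 0 = 99.5 + 28.74 t − ½(10) t² ⇒ 5.000 t² − 28.74 t − 99.5 = 0.
t = [28.74 + √(826.0 + 1990)] / 10.00 = 8.181 s.
Horizontal: R = v_x · t = 39.56 × 8.181 = 324 m.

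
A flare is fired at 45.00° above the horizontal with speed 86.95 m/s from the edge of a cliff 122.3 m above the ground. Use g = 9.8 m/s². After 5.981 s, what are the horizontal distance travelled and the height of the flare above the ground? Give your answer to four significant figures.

v_x = 86.95 cos 45.00° = 61.483 m/s; v_y0 = 86.95 sin 45.00° = 61.483 m/s.
x = v_x t = 61.483 × 5.981 = 367.7 m.
y = 122.3 + v_y0 t − ½ g t² = 314.7 m.

x = 367.7 m, y = 314.7 m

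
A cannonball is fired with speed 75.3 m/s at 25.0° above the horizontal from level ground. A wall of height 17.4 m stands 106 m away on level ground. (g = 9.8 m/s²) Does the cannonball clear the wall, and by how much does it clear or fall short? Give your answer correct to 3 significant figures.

v_x = 75.3 cos 25.0° = 68.24 m/s; v_y0 = 75.3 sin 25.0° = 31.82 m/s.
Time to reach the wall: t = 106 / 68.24 = 1.553 s.
Height at that point: y = 31.82×1.553 − 4.900×1.553² = 37.60 m.
That is 37.60 − 17.4 = 20.2 m above the top of the wall, so the cannonball clears it.

Yes — it clears the wall by 20.2 m.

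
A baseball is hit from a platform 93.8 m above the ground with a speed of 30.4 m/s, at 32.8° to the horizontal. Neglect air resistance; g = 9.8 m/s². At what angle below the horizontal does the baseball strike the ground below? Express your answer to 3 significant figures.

v_x = 30.4 cos 32.8° = 25.55 m/s.
At impact |v_y| = √(v_y0² + 2 g h) = √(16.47² + 2×9.8×93.8) = 45.93 m/s.
Angle below horizontal = arctan(|v_y| / v_x) = arctan(45.93 / 25.55) = 60.9°.

60.9°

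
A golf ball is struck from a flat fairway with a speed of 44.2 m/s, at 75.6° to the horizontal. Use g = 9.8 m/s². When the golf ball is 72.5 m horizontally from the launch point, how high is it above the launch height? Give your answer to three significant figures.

v_x = 44.2 cos 75.6° = 10.99 m/s, v_y0 = 44.2 sin 75.6° = 42.81 m/s.
Time to reach x = 72.5 m: t = x / v_x = 72.5 / 10.99 = 6.597 s.
y = v_y0 t − ½ g t² = 42.81×6.597 − 4.900×6.597² = 69.2 m.

69.2 m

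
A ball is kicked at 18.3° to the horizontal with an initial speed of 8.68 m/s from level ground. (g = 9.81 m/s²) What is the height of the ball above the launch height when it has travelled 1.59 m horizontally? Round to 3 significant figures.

0.343 m

v_x = 8.68 cos 18.3° = 8.241 m/s, v_y0 = 8.68 sin 18.3° = 2.725 m/s.
Time to reach x = 1.59 m: t = x / v_x = 1.59 / 8.241 = 0.1929 s.
y = v_y0 t − ½ g t² = 2.725×0.1929 − 4.905×0.1929² = 0.343 m.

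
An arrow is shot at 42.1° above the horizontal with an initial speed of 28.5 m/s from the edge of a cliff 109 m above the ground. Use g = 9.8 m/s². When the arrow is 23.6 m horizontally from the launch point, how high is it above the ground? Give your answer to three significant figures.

124 m

v_x = 28.5 cos 42.1° = 21.15 m/s, v_y0 = 28.5 sin 42.1° = 19.11 m/s.
Time to reach x = 23.6 m: t = x / v_x = 23.6 / 21.15 = 1.116 s.
y = 109 + v_y0 t − ½ g t² = 109 + 19.11×1.116 − 4.900×1.116² = 124 m.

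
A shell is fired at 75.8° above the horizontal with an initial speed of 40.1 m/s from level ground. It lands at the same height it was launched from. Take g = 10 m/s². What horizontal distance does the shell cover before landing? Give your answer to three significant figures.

76.5 m

Components: v_x = 40.1 cos 75.8° = 9.837 m/s, v_y = 40.1 sin 75.8° = 38.87 m/s.
Time of flight (same landing height): t = 2 v_y / g = 2 × 38.87 / 10 = 7.774 s.
Range: R = v_x · t = 9.837 × 7.774 = 76.5 m.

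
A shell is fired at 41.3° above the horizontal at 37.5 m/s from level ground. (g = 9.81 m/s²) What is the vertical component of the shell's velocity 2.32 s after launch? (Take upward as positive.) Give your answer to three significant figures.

1.99 m/s

Initial vertical component: v_y0 = 37.5 sin 41.3° = 24.75 m/s.
v_y(t) = v_y0 − g t = 24.75 − 9.81 × 2.32 = 1.99 m/s.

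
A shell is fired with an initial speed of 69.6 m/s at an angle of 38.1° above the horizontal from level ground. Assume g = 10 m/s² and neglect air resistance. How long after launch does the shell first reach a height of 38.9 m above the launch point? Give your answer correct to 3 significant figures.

v_y0 = 69.6 sin 38.1° = 42.95 m/s.
Set y = v_y0 t − ½ g t² = 38.9: 5.000 t² − 42.95 t + 38.9 = 0.
t = [42.95 ± √(1845 − 778.0)] / 10 = (42.95 ± 32.66) / 10, giving t = 1.03 s or t = 7.56 s.
The shell is on the way up at the first time, so t = 1.03 s.

1.03 s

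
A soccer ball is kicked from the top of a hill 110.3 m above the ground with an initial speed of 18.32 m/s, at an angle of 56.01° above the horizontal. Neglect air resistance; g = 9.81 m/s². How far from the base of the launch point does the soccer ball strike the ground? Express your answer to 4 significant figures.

66.95 m

Components: v_x = 18.32 cos 56.01° = 10.242 m/s, v_y = 18.32 sin 56.01° = 15.190 m/s.
Vertical: 0 = 110.3 + 15.190 t − ½(9.81) t² ⇒ 4.905 t² − 15.190 t − 110.3 = 0.
t = [15.190 + √(230.74 + 2164.1)] / 9.810 = 6.5369 s.
Horizontal: R = v_x · t = 10.242 × 6.5369 = 66.95 m.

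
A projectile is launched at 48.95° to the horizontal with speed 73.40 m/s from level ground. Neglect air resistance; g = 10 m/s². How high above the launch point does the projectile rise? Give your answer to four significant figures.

Vertical component of launch velocity: v_y = 73.40 sin 48.95° = 55.354 m/s.
At the highest point the vertical velocity is zero, so v_y² = 2 g h_max.
h_max = (55.354)² / (2 × 10) = 3064.1 / 20.00 = 153.2 m.

153.2 m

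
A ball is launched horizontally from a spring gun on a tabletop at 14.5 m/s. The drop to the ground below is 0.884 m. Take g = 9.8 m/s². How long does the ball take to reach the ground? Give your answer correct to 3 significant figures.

0.425 s

The horizontal speed doesn't affect the fall. With v_y0 = 0, h = ½ g t².
t = √(2 × 0.884 / 9.8) = √0.1804 = 0.425 s.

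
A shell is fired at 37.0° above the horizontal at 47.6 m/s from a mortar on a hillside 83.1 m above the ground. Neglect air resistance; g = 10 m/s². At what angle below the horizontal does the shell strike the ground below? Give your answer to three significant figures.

v_x = 47.6 cos 37.0° = 38.02 m/s.
At impact |v_y| = √(v_y0² + 2 g h) = √(28.65² + 2×10×83.1) = 49.83 m/s.
Angle below horizontal = arctan(|v_y| / v_x) = arctan(49.83 / 38.02) = 52.7°.

52.7°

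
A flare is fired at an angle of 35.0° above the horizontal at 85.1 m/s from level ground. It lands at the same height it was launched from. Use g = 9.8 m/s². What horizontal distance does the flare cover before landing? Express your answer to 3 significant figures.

694 m

For level ground, R = v₀² sin(2θ) / g.
sin(2 × 35.0°) = sin 70.00° = 0.9397.
R = (85.1)² × 0.9397 / 9.8 = 694 m.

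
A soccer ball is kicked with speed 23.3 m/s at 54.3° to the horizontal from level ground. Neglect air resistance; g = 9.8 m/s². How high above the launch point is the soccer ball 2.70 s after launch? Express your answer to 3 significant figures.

15.4 m

v_y0 = 23.3 sin 54.3° = 18.92 m/s.
y(t) = v_y0 t − ½ g t² = 18.92×2.70 − 4.900×2.70² = 15.4 m.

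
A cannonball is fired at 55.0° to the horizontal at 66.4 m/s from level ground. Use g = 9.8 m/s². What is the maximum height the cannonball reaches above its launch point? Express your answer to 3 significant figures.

151 m

Vertical component of launch velocity: v_y = 66.4 sin 55.0° = 54.39 m/s.
At the highest point the vertical velocity is zero, so v_y² = 2 g h_max.
h_max = (54.39)² / (2 × 9.8) = 2958 / 19.60 = 151 m.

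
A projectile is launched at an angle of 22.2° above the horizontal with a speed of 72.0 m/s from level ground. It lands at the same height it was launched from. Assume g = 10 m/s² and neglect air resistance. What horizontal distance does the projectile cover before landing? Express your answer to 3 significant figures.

For level ground, R = v₀² sin(2θ) / g.
sin(2 × 22.2°) = sin 44.40° = 0.6997.
R = (72.0)² × 0.6997 / 10 = 363 m.

363 m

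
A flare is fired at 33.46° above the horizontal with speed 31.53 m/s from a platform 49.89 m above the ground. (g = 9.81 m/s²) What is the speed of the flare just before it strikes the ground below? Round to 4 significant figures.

44.42 m/s

v_x = 31.53 cos 33.46° = 26.305 m/s is unchanged throughout.
For the vertical component, v_y² = v_y0² + 2 g h = (17.384)² + 2×9.81×49.89 = 1281.0, so |v_y| = 35.791 m/s.
Impact speed = √(v_x² + v_y²) = √(691.95 + 1281.0) = 44.42 m/s.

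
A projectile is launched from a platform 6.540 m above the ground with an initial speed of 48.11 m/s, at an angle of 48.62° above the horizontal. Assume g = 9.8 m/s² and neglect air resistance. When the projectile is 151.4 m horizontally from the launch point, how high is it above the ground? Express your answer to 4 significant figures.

v_x = 48.11 cos 48.62° = 31.803 m/s, v_y0 = 48.11 sin 48.62° = 36.099 m/s.
Time to reach x = 151.4 m: t = x / v_x = 151.4 / 31.803 = 4.7606 s.
y = 6.540 + v_y0 t − ½ g t² = 6.540 + 36.099×4.7606 − 4.900×4.7606² = 67.34 m.

67.34 m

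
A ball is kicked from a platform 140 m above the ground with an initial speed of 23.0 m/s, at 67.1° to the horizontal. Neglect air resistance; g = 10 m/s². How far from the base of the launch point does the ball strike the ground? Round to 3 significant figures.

Components: v_x = 23.0 cos 67.1° = 8.950 m/s, v_y = 23.0 sin 67.1° = 21.19 m/s.
Vertical: 0 = 140 + 21.19 t − ½(10) t² ⇒ 5.000 t² − 21.19 t − 140 = 0.
t = [21.19 + √(449.0 + 2800)] / 10.00 = 7.819 s.
Horizontal: R = v_x · t = 8.950 × 7.819 = 70.0 m.

70.0 m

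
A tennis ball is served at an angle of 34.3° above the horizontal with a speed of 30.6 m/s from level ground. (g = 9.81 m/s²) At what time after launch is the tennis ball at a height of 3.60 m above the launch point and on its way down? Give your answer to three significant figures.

v_y0 = 30.6 sin 34.3° = 17.24 m/s.
Set y = v_y0 t − ½ g t² = 3.60: 4.905 t² − 17.24 t + 3.60 = 0.
t = [17.24 ± √(297.2 − 70.63)] / 9.81 = (17.24 ± 15.05) / 9.81, giving t = 0.223 s or t = 3.29 s.
On the way down corresponds to the larger root: t = 3.29 s.

3.29 s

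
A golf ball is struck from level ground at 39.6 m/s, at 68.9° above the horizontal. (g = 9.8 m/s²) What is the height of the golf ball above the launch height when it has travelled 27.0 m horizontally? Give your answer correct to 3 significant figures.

v_x = 39.6 cos 68.9° = 14.26 m/s, v_y0 = 39.6 sin 68.9° = 36.94 m/s.
Time to reach x = 27.0 m: t = x / v_x = 27.0 / 14.26 = 1.893 s.
y = v_y0 t − ½ g t² = 36.94×1.893 − 4.900×1.893² = 52.4 m.

52.4 m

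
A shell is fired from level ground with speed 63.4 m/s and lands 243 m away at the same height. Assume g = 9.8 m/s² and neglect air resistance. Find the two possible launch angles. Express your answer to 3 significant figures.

Level-ground range: R = v₀² sin(2θ)/g ⇒ sin 2θ = R g / v₀² = 243×9.8/63.4² = 0.5925.
2θ = arcsin(0.5925) = 36.33° or 180° − 36.33° = 143.67°.
So θ = 18.2° or θ = 71.8°.

18.2° and 71.8°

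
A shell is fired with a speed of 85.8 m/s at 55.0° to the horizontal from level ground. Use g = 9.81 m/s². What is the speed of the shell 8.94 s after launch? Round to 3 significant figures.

v_x = 85.8 cos 55.0° = 49.21 m/s (constant).
v_y(t) = 85.8 sin 55.0° − g t = 70.28 − 9.81 × 8.94 = -17.42 m/s.
Speed = √(v_x² + v_y²) = √(2422 + 303.5) = 52.2 m/s.

52.2 m/s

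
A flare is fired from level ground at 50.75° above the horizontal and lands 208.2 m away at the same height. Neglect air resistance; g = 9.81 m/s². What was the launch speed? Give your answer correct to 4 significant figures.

On level ground, R = v₀² sin(2θ) / g, so v₀ = √(R g / sin 2θ).
sin(2 × 50.75°) = 0.9799.
v₀ = √(208.2 × 9.81 / 0.9799) = √2084.3 = 45.65 m/s.

45.65 m/s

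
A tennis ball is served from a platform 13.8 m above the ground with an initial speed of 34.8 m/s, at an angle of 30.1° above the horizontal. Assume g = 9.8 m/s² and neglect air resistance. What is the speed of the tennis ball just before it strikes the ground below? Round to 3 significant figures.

v_x = 34.8 cos 30.1° = 30.11 m/s is unchanged throughout.
For the vertical component, v_y² = v_y0² + 2 g h = (17.45)² + 2×9.8×13.8 = 575.0, so |v_y| = 23.98 m/s.
Impact speed = √(v_x² + v_y²) = √(906.6 + 575.0) = 38.5 m/s.

38.5 m/s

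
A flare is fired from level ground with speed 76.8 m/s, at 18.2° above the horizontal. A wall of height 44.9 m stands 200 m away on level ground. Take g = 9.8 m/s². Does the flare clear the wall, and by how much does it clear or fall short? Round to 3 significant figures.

No — it falls 16.0 m short of clearing the wall.

v_x = 76.8 cos 18.2° = 72.96 m/s; v_y0 = 76.8 sin 18.2° = 23.99 m/s.
Time to reach the wall: t = 200 / 72.96 = 2.741 s.
Height at that point: y = 23.99×2.741 − 4.900×2.741² = 28.94 m.
That is 44.9 − 28.94 = 16.0 m below the top of the wall, so the flare does not clear it.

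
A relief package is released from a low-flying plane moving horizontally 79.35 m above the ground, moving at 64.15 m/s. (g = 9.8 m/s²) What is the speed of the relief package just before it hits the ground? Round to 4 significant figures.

75.30 m/s

Fall time: t = √(2 × 79.35 / 9.8) = 4.0242 s.
At impact: v_x = 64.15 m/s (unchanged), v_y = g t = 9.8 × 4.0242 = 39.437 m/s.
Speed = √(v_x² + v_y²) = √(4115.2 + 1555.3) = 75.30 m/s.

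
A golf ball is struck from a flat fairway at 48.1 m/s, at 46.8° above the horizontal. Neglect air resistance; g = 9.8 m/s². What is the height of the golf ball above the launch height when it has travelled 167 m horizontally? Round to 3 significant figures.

v_x = 48.1 cos 46.8° = 32.93 m/s, v_y0 = 48.1 sin 46.8° = 35.06 m/s.
Time to reach x = 167 m: t = x / v_x = 167 / 32.93 = 5.071 s.
y = v_y0 t − ½ g t² = 35.06×5.071 − 4.900×5.071² = 51.8 m.

51.8 m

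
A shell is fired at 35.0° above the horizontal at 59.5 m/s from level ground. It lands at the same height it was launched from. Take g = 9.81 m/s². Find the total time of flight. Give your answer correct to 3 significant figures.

Vertical component: v_y = 59.5 sin 35.0° = 34.13 m/s.
For a projectile landing at launch height, time of flight is t = 2 v_y / g = 2 × 34.13 / 9.81 = 6.96 s.

6.96 s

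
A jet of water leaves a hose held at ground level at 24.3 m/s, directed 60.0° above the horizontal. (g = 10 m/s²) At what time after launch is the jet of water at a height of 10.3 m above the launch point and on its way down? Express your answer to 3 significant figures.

v_y0 = 24.3 sin 60.0° = 21.04 m/s.
Set y = v_y0 t − ½ g t² = 10.3: 5.000 t² − 21.04 t + 10.3 = 0.
t = [21.04 ± √(442.7 − 206.0)] / 10 = (21.04 ± 15.39) / 10, giving t = 0.565 s or t = 3.64 s.
On the way down corresponds to the larger root: t = 3.64 s.

3.64 s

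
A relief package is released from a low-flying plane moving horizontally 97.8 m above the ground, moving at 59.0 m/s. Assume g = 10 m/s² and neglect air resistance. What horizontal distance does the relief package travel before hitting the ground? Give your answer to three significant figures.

Initial vertical velocity is zero, so the fall time comes from h = ½ g t²: t = √(2 × 97.8 / 10) = 4.423 s.
Horizontal motion is uniform at 59.0 m/s, so x = 59.0 × 4.423 = 261 m.

261 m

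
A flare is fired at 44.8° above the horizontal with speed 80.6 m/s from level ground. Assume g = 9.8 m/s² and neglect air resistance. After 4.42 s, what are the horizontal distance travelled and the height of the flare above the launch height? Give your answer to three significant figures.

x = 253 m, y = 155 m

v_x = 80.6 cos 44.8° = 57.19 m/s; v_y0 = 80.6 sin 44.8° = 56.79 m/s.
x = v_x t = 57.19 × 4.42 = 253 m.
y = v_y0 t − ½ g t² = 56.79×4.42 − 4.900×4.42² = 155 m.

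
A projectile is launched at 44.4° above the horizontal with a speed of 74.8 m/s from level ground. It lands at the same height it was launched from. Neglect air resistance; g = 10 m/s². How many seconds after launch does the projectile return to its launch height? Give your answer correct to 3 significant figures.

Vertical component: v_y = 74.8 sin 44.4° = 52.33 m/s.
For a projectile landing at launch height, time of flight is t = 2 v_y / g = 2 × 52.33 / 10 = 10.5 s.

10.5 s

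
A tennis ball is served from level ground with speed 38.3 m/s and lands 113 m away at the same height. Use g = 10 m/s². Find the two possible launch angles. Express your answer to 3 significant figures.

25.2° and 64.8°

Level-ground range: R = v₀² sin(2θ)/g ⇒ sin 2θ = R g / v₀² = 113×10/38.3² = 0.7703.
2θ = arcsin(0.7703) = 50.38° or 180° − 50.38° = 129.62°.
So θ = 25.2° or θ = 64.8°.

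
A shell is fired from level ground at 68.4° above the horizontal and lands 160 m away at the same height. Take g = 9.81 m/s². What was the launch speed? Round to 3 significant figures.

47.9 m/s

On level ground, R = v₀² sin(2θ) / g, so v₀ = √(R g / sin 2θ).
sin(2 × 68.4°) = 0.6845.
v₀ = √(160 × 9.81 / 0.6845) = √2293 = 47.9 m/s.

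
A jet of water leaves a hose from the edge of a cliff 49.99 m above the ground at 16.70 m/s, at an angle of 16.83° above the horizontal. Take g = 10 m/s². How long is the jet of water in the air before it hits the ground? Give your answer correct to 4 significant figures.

Vertical component: v_y = 16.70 sin 16.83° = 4.8352 m/s.
Taking up as positive with launch at y = 49.99 m, landing at y = 0: 0 = 49.99 + 4.8352 t − ½(10) t².
Solving 5.000 t² − 4.8352 t − 49.99 = 0 gives t = [4.8352 + √(4.8352² + 4·5.000·49.99)] / 10.00 = 3.682 s.

3.682 s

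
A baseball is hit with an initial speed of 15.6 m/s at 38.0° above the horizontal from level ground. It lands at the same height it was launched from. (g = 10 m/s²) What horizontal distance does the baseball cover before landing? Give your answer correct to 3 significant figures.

Components: v_x = 15.6 cos 38.0° = 12.29 m/s, v_y = 15.6 sin 38.0° = 9.604 m/s.
Time of flight (same landing height): t = 2 v_y / g = 2 × 9.604 / 10 = 1.921 s.
Range: R = v_x · t = 12.29 × 1.921 = 23.6 m.

23.6 m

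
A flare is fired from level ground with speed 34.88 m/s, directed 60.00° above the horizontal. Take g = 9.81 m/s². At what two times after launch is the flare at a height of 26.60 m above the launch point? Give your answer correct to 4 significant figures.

1.065 s and 5.094 s

v_y0 = 34.88 sin 60.00° = 30.207 m/s.
Set y = v_y0 t − ½ g t² = 26.60: 4.905 t² − 30.207 t + 26.60 = 0.
t = [30.207 ± √(912.46 − 521.89)] / 9.81 = (30.207 ± 19.763) / 9.81, giving t = 1.065 s or t = 5.094 s.
So the flare is at 26.60 m at t = 1.065 s (rising) and t = 5.094 s (falling).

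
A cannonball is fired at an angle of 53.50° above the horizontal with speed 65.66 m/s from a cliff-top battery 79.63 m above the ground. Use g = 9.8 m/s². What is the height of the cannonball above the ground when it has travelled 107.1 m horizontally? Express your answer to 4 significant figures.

187.5 m

v_x = 65.66 cos 53.50° = 39.056 m/s, v_y0 = 65.66 sin 53.50° = 52.781 m/s.
Time to reach x = 107.1 m: t = x / v_x = 107.1 / 39.056 = 2.7422 s.
y = 79.63 + v_y0 t − ½ g t² = 79.63 + 52.781×2.7422 − 4.900×2.7422² = 187.5 m.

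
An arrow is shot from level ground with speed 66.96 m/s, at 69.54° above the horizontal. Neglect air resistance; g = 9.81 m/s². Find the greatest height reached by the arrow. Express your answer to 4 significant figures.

200.6 m

Vertical component of launch velocity: v_y = 66.96 sin 69.54° = 62.736 m/s.
At the highest point the vertical velocity is zero, so v_y² = 2 g h_max.
h_max = (62.736)² / (2 × 9.81) = 3935.8 / 19.62 = 200.6 m.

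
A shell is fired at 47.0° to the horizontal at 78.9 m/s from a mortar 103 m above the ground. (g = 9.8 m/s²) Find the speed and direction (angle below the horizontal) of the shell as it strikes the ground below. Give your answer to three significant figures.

90.8 m/s at 53.7° below the horizontal

v_x = 78.9 cos 47.0° = 53.81 m/s (constant).
|v_y| at impact = √((57.70)² + 2×9.8×103) = 73.13 m/s.
Speed = √(53.81² + 73.13²) = 90.8 m/s; angle = arctan(73.13/53.81) = 53.7° below horizontal.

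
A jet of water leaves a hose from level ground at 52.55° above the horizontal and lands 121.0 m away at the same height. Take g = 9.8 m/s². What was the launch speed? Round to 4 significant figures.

35.05 m/s

On level ground, R = v₀² sin(2θ) / g, so v₀ = √(R g / sin 2θ).
sin(2 × 52.55°) = 0.9655.
v₀ = √(121.0 × 9.8 / 0.9655) = √1228.2 = 35.05 m/s.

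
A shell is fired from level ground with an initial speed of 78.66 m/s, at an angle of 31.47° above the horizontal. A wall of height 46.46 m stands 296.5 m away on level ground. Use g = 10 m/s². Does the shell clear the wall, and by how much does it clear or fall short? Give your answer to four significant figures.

Yes — it clears the wall by 37.37 m.

v_x = 78.66 cos 31.47° = 67.090 m/s; v_y0 = 78.66 sin 31.47° = 41.065 m/s.
Time to reach the wall: t = 296.5 / 67.090 = 4.4194 s.
Height at that point: y = 41.065×4.4194 − 5.000×4.4194² = 83.827 m.
That is 83.827 − 46.46 = 37.37 m above the top of the wall, so the shell clears it.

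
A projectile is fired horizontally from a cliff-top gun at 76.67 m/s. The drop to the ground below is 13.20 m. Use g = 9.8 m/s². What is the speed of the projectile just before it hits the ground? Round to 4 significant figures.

78.34 m/s

Fall time: t = √(2 × 13.20 / 9.8) = 1.6413 s.
At impact: v_x = 76.67 m/s (unchanged), v_y = g t = 9.8 × 1.6413 = 16.085 m/s.
Speed = √(v_x² + v_y²) = √(5878.3 + 258.73) = 78.34 m/s.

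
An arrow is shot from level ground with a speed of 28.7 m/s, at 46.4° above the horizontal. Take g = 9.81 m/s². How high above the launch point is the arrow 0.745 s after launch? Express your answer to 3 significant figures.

12.8 m

v_y0 = 28.7 sin 46.4° = 20.78 m/s.
y(t) = v_y0 t − ½ g t² = 20.78×0.745 − 4.905×0.745² = 12.8 m.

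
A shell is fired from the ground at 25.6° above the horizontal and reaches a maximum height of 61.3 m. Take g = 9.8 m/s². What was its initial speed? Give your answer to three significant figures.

At maximum height v_y = 0, so (v₀ sin θ)² = 2 g H.
v₀ sin 25.6° = √(2 × 9.8 × 61.3) = 34.66 m/s.
v₀ = 34.66 / sin 25.6° = 34.66 / 0.4321 = 80.2 m/s.

80.2 m/s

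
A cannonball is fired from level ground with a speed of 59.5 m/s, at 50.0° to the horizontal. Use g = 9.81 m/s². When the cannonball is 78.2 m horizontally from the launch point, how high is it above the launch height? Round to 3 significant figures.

72.7 m

v_x = 59.5 cos 50.0° = 38.25 m/s, v_y0 = 59.5 sin 50.0° = 45.58 m/s.
Time to reach x = 78.2 m: t = x / v_x = 78.2 / 38.25 = 2.044 s.
y = v_y0 t − ½ g t² = 45.58×2.044 − 4.905×2.044² = 72.7 m.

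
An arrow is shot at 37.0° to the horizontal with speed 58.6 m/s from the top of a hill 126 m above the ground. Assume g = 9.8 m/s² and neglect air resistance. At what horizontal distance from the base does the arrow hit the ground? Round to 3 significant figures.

Components: v_x = 58.6 cos 37.0° = 46.80 m/s, v_y = 58.6 sin 37.0° = 35.27 m/s.
Vertical: 0 = 126 + 35.27 t − ½(9.8) t² ⇒ 4.900 t² − 35.27 t − 126 = 0.
t = [35.27 + √(1244 + 2470)] / 9.800 = 9.818 s.
Horizontal: R = v_x · t = 46.80 × 9.818 = 459 m.

459 m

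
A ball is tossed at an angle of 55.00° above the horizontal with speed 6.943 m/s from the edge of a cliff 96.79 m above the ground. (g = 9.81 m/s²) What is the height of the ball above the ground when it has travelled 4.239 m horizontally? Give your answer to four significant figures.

97.29 m

v_x = 6.943 cos 55.00° = 3.9823 m/s, v_y0 = 6.943 sin 55.00° = 5.6874 m/s.
Time to reach x = 4.239 m: t = x / v_x = 4.239 / 3.9823 = 1.0645 s.
y = 96.79 + v_y0 t − ½ g t² = 96.79 + 5.6874×1.0645 − 4.905×1.0645² = 97.29 m.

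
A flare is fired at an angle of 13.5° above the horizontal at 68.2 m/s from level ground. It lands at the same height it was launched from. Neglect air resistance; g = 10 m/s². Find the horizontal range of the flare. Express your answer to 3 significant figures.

211 m

For level ground, R = v₀² sin(2θ) / g.
sin(2 × 13.5°) = sin 27.00° = 0.4540.
R = (68.2)² × 0.4540 / 10 = 211 m.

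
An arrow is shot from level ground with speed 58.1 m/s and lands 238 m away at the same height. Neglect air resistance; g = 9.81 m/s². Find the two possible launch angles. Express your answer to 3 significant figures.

Level-ground range: R = v₀² sin(2θ)/g ⇒ sin 2θ = R g / v₀² = 238×9.81/58.1² = 0.6917.
2θ = arcsin(0.6917) = 43.76° or 180° − 43.76° = 136.24°.
So θ = 21.9° or θ = 68.1°.

21.9° and 68.1°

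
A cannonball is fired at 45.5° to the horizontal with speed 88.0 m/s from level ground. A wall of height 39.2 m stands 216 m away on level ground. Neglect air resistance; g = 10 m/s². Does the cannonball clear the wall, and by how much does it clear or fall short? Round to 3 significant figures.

v_x = 88.0 cos 45.5° = 61.68 m/s; v_y0 = 88.0 sin 45.5° = 62.77 m/s.
Time to reach the wall: t = 216 / 61.68 = 3.502 s.
Height at that point: y = 62.77×3.502 − 5.000×3.502² = 158.5 m.
That is 158.5 − 39.2 = 119 m above the top of the wall, so the cannonball clears it.

Yes — it clears the wall by 119 m.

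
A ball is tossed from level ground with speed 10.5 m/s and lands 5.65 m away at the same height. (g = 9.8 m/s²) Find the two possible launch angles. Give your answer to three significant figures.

Level-ground range: R = v₀² sin(2θ)/g ⇒ sin 2θ = R g / v₀² = 5.65×9.8/10.5² = 0.5022.
2θ = arcsin(0.5022) = 30.15° or 180° − 30.15° = 149.85°.
So θ = 15.1° or θ = 74.9°.

15.1° and 74.9°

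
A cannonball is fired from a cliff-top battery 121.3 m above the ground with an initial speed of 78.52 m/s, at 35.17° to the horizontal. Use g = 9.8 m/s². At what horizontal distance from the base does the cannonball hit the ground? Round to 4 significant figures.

Components: v_x = 78.52 cos 35.17° = 64.186 m/s, v_y = 78.52 sin 35.17° = 45.228 m/s.
Vertical: 0 = 121.3 + 45.228 t − ½(9.8) t² ⇒ 4.900 t² − 45.228 t − 121.3 = 0.
t = [45.228 + √(2045.6 + 2377.5)] / 9.800 = 11.401 s.
Horizontal: R = v_x · t = 64.186 × 11.401 = 731.8 m.

731.8 m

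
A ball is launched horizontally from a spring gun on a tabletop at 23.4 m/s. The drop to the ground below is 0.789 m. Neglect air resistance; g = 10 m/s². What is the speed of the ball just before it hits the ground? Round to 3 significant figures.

Fall time: t = √(2 × 0.789 / 10) = 0.3972 s.
At impact: v_x = 23.4 m/s (unchanged), v_y = g t = 10 × 0.3972 = 3.972 m/s.
Speed = √(v_x² + v_y²) = √(547.6 + 15.78) = 23.7 m/s.

23.7 m/s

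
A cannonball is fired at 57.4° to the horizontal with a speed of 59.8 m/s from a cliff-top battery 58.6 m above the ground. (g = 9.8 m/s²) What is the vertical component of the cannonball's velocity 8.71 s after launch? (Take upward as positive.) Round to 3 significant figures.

-35.0 m/s

Initial vertical component: v_y0 = 59.8 sin 57.4° = 50.38 m/s.
v_y(t) = v_y0 − g t = 50.38 − 9.8 × 8.71 = -35.0 m/s.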